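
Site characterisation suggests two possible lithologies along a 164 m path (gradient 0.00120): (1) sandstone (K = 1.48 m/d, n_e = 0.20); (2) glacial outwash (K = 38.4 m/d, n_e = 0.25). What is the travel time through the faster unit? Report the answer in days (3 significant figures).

Unit 1 (sandstone): v = 1.48×0.0012/0.20 = 0.008880 m/d, t = 164/0.008880 = 18470 d
Unit 2 (glacial outwash): v = 38.4×0.0012/0.25 = 0.1843 m/d, t = 164/0.1843 = 889.8 d
Faster unit: t = 890 d

890 days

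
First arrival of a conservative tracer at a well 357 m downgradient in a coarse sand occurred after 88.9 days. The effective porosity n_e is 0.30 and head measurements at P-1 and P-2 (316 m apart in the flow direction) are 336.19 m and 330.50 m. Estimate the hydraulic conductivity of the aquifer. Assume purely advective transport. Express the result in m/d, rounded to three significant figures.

Hydraulic gradient i = (336.19 − 330.50) / 316 = 5.69 / 316 = 0.01801
v = L / t = 357 / 88.9 = 4.016 m/d
K = v · n / i = 4.016 × 0.30 / 0.01801 = 66.9 m/d

66.9 m/d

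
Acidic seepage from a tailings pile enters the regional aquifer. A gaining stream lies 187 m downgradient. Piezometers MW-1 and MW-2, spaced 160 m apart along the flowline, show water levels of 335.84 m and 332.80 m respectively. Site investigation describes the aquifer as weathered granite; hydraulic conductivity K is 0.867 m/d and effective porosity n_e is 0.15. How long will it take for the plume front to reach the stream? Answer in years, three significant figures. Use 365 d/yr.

4.67 years

Hydraulic gradient i = (335.84 − 332.80) / 160 = 3.04 / 160 = 0.01900
Specific discharge q = 0.867 × 0.01900 = 0.01647 m/d
Seepage velocity v = q / n = 0.01647 / 0.15 = 0.1098 m/d
t = L / v = 187 / 0.1098 = 1703 d
   = 1703 / 365 = 4.67 yr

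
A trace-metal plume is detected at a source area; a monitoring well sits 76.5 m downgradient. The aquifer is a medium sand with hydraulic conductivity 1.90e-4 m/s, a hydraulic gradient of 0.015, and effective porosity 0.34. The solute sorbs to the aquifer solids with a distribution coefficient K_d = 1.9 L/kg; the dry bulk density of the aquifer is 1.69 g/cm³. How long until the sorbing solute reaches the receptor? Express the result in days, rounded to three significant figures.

K = 1.90e-4 m/s × 86400 s/d = 16.42 m/d
q = Ki = 16.42 × 0.015 = 0.2462 m/d
v = Ki/n = 16.42·0.015/0.34 = 0.7242 m/d
Retardation R = 1 + ρ_b·K_d/n = 1 + 1.69×1.9/0.34 = 10.44
Contaminant velocity v_c = v/R = 0.7242/10.44 = 0.06934 m/d
t = L/v_c = 76.5/0.06934 = 1103 d

1100 days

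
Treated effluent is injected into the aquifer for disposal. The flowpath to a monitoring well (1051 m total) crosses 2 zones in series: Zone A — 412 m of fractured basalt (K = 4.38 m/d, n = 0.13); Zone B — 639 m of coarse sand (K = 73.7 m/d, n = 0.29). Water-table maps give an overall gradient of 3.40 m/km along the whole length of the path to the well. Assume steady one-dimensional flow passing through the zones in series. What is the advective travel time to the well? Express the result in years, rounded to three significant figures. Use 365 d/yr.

For zones in series the flux q is common to all zones; the equivalent conductivity is the harmonic (thickness-weighted) mean, K_eq = L_total / Σ(L_j/K_j).
Σ(L/K) = 412/4.38 + 639/73.7 = 94.06 + 8.670 = 102.7 d
K_eq = L_total / Σ(L/K) = 1051 / 102.7 = 10.23 m/d
q = K_eq · i = 10.23 × 0.0034 = 0.03478 m/d (same in every zone)
Zone A: v = q/n = 0.03478/0.13 = 0.2676 m/d → t_A = 412/0.2676 = 1540 d
Zone B: v = q/n = 0.03478/0.29 = 0.1199 m/d → t_B = 639/0.1199 = 5328 d
Total t = 1540 + 5328 = 6867 d
   = 6867 / 365 = 18.8 yr

18.8 years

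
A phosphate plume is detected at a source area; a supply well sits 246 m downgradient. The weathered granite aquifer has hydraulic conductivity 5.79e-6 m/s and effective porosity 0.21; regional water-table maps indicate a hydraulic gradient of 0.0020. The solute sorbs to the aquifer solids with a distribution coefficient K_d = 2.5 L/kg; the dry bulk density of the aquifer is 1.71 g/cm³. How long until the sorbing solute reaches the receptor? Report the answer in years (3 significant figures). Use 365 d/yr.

K = 5.79e-6 m/s × 86400 s/d = 0.5003 m/d
Specific discharge q = 0.5003 × 0.0020 = 0.001001 m/d
v = Ki/n = 0.5003·0.0020/0.21 = 0.004764 m/d
Retardation R = 1 + ρ_b·K_d/n = 1 + 1.71×2.5/0.21 = 21.36
Contaminant velocity v_c = v/R = 0.004764/21.36 = 2.231e-4 m/d
t = L/v_c = 246/2.231e-4 = 1.103e6 d
   = 1.103e6/365 = 3020 yr

3020 years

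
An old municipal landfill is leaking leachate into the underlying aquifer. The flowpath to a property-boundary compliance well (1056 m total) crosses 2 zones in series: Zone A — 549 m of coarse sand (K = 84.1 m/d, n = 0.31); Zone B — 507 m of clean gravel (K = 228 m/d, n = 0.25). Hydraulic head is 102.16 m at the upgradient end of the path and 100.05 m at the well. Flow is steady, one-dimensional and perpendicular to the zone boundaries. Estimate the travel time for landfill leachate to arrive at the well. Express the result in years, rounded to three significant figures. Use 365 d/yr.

Total head drop ΔH = 102.16 − 100.05 = 2.11 m
Continuity: the same q passes through each zone, so ΔH = q·Σ(L_j/K_j) — the zones act as resistances in series.
Σ(L/K) = 549/84.1 + 507/228 = 6.528 + 2.224 = 8.752 d
q = ΔH / Σ(L/K) = 2.11 / 8.752 = 0.2411 m/d (same in every zone)
Zone A: v = q/n = 0.2411/0.31 = 0.7777 m/d → t_A = 549/0.7777 = 705.9 d
Zone B: v = q/n = 0.2411/0.25 = 0.9644 m/d → t_B = 507/0.9644 = 525.7 d
Total t = 705.9 + 525.7 = 1232 d
   = 1232 / 365 = 3.37 yr

3.37 years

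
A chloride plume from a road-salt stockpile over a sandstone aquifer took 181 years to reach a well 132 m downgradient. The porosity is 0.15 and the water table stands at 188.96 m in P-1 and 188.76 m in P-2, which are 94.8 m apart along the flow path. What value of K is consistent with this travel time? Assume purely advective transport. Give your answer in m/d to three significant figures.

0.142 m/d

Hydraulic gradient i = (188.96 − 188.76) / 94.8 = 0.20 / 94.8 = 0.002110
t = 181 years = 66070 d
v = L / t = 132 / 66070 = 0.001998 m/d
K = v · n / i = 0.001998 × 0.15 / 0.002110 = 0.142 m/d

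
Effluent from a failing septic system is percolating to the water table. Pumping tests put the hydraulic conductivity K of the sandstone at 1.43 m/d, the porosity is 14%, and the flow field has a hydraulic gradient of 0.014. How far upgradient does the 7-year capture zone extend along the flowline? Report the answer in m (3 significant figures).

365 m

q = Ki = 1.43 × 0.014 = 0.02002 m/d
Seepage velocity v = q / n = 0.02002 / 0.14 = 0.1430 m/d
T = 7 yr × 365 = 2555 d
L = v × T = 0.1430 × 2555 = 365.4 m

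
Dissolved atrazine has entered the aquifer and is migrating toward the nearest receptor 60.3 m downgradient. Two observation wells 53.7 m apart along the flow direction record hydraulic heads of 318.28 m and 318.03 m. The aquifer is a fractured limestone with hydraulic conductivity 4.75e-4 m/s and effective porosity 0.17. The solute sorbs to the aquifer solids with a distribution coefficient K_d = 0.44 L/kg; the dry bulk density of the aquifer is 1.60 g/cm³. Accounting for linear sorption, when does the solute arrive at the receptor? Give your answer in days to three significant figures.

276 days

Hydraulic gradient i = (318.28 − 318.03) / 53.7 = 0.25 / 53.7 = 0.004655
K = 4.75e-4 m/s × 86400 s/d = 41.04 m/d
Specific discharge q = 41.04 × 0.004655 = 0.1911 m/d
v_s = q/n_e = 0.1911/0.17 = 1.124 m/d
Retardation R = 1 + ρ_b·K_d/n = 1 + 1.60×0.44/0.17 = 5.141
Contaminant velocity v_c = v/R = 1.124/5.141 = 0.2186 m/d
t = L/v_c = 60.3/0.2186 = 275.8 d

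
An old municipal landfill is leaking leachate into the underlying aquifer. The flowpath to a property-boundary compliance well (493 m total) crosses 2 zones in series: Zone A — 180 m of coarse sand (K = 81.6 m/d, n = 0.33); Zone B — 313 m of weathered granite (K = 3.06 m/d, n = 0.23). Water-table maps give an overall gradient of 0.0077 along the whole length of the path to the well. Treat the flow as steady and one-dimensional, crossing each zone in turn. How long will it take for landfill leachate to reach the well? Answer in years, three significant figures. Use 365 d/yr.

9.91 years

For zones in series the flux q is common to all zones; the equivalent conductivity is the harmonic (thickness-weighted) mean, K_eq = L_total / Σ(L_j/K_j).
Σ(L/K) = 180/81.6 + 313/3.06 = 2.206 + 102.3 = 104.5 d
K_eq = L_total / Σ(L/K) = 493 / 104.5 = 4.718 m/d
q = K_eq · i = 4.718 × 0.0077 = 0.03633 m/d (same in every zone)
Zone A: v = q/n = 0.03633/0.33 = 0.1101 m/d → t_A = 180/0.1101 = 1635 d
Zone B: v = q/n = 0.03633/0.23 = 0.1580 m/d → t_B = 313/0.1580 = 1982 d
Total t = 1635 + 1982 = 3617 d
   = 3617 / 365 = 9.91 yr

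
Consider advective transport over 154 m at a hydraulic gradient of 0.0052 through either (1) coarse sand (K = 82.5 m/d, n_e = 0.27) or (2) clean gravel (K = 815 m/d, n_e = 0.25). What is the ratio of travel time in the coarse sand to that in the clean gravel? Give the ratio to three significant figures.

Unit 1 (coarse sand): v = 82.5×0.0052/0.27 = 1.589 m/d, t = 154/1.589 = 96.92 d
Unit 2 (clean gravel): v = 815×0.0052/0.25 = 16.95 m/d, t = 154/16.95 = 9.084 d
t(coarse sand) / t(clean gravel) = 96.92/9.084 = 10.7

10.7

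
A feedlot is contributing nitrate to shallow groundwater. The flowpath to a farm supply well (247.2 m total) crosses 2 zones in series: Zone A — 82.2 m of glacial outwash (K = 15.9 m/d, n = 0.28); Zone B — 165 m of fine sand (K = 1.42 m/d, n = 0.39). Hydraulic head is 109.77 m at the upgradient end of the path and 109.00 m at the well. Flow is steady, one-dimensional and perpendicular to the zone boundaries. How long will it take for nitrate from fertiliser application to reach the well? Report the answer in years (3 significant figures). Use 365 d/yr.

Total head drop ΔH = 109.77 − 109.00 = 0.77 m
Steady 1-D flow in series ⇒ the Darcy flux q is identical in every zone and the zone head losses add (resistances L/K in series).
Σ(L/K) = 82.2/15.9 + 165/1.42 = 5.170 + 116.2 = 121.4 d
q = ΔH / Σ(L/K) = 0.77 / 121.4 = 0.006344 m/d (same in every zone)
Zone A: v = q/n = 0.006344/0.28 = 0.02266 m/d → t_A = 82.2/0.02266 = 3628 d
Zone B: v = q/n = 0.006344/0.39 = 0.01627 m/d → t_B = 165/0.01627 = 10140 d
Total t = 3628 + 10140 = 13770 d
   = 13770 / 365 = 37.7 yr

37.7 years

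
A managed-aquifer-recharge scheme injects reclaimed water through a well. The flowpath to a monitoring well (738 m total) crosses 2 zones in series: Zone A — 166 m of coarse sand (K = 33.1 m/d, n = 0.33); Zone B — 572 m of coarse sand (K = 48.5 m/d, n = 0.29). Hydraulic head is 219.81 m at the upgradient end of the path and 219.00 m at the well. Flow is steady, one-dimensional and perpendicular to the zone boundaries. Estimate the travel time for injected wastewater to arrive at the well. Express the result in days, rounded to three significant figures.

4580 days

Total head drop ΔH = 219.81 − 219.00 = 0.81 m
Steady 1-D flow in series ⇒ the Darcy flux q is identical in every zone and the zone head losses add (resistances L/K in series).
Σ(L/K) = 166/33.1 + 572/48.5 = 5.015 + 11.79 = 16.81 d
q = ΔH / Σ(L/K) = 0.81 / 16.81 = 0.04819 m/d (same in every zone)
Zone A: v = q/n = 0.04819/0.33 = 0.1460 m/d → t_A = 166/0.1460 = 1137 d
Zone B: v = q/n = 0.04819/0.29 = 0.1662 m/d → t_B = 572/0.1662 = 3442 d
Total t = 1137 + 3442 = 4579 d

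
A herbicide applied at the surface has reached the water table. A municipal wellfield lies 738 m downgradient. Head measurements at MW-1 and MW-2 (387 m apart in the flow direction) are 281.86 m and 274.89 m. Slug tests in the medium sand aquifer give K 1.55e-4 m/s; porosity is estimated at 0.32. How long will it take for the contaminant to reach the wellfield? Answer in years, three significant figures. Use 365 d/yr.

Hydraulic gradient i = (281.86 − 274.89) / 387 = 6.97 / 387 = 0.01801
K = 1.55e-4 m/s × 86400 s/d = 13.39 m/d
Darcy flux q = K·i = 13.39 × 0.01801 = 0.2412 m/d
Average linear velocity = 0.2412 / 0.32 = 0.7537 m/d
t = L / v = 738 / 0.7537 = 979.1 d
   = 979.1 / 365 = 2.68 yr

2.68 years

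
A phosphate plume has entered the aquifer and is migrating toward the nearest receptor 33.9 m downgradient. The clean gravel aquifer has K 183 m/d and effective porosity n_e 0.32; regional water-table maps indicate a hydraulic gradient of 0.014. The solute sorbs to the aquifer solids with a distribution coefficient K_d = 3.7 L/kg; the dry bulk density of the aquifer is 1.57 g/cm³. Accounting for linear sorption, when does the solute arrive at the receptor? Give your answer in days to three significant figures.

81.1 days

q = Ki = 183 × 0.014 = 2.562 m/d
v = Ki/n = 183·0.014/0.32 = 8.006 m/d
Retardation R = 1 + ρ_b·K_d/n = 1 + 1.57×3.7/0.32 = 19.15
Contaminant velocity v_c = v/R = 8.006/19.15 = 0.4180 m/d
t = L/v_c = 33.9/0.4180 = 81.10 d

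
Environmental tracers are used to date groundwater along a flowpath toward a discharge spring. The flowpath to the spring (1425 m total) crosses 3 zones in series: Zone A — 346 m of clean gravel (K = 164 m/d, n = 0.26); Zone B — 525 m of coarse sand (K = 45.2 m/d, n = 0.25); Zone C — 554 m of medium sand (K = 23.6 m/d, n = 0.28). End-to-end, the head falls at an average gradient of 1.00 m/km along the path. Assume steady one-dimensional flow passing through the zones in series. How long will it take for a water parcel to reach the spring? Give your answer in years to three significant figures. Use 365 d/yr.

26.9 years

For zones in series the flux q is common to all zones; the equivalent conductivity is the harmonic (thickness-weighted) mean, K_eq = L_total / Σ(L_j/K_j).
Σ(L/K) = 346/164 + 525/45.2 + 554/23.6 = 2.110 + 11.62 + 23.47 = 37.20 d
K_eq = L_total / Σ(L/K) = 1425 / 37.20 = 38.31 m/d
q = K_eq · i = 38.31 × 0.0010 = 0.03831 m/d (same in every zone)
Zone A: v = q/n = 0.03831/0.26 = 0.1473 m/d → t_A = 346/0.1473 = 2348 d
Zone B: v = q/n = 0.03831/0.25 = 0.1532 m/d → t_B = 525/0.1532 = 3426 d
Zone C: v = q/n = 0.03831/0.28 = 0.1368 m/d → t_C = 554/0.1368 = 4049 d
Total t = 2348 + 3426 + 4049 = 9824 d
   = 9824 / 365 = 26.9 yr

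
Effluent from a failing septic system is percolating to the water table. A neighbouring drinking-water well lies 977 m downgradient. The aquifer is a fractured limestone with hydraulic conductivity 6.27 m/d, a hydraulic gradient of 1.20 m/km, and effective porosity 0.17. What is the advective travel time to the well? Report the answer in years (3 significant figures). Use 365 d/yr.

60.5 years

Specific discharge q = 6.27 × 0.0012 = 0.007524 m/d
Average linear velocity = 0.007524 / 0.17 = 0.04426 m/d
t = L / v = 977 / 0.04426 = 22070 d
   = 22070 / 365 = 60.5 yr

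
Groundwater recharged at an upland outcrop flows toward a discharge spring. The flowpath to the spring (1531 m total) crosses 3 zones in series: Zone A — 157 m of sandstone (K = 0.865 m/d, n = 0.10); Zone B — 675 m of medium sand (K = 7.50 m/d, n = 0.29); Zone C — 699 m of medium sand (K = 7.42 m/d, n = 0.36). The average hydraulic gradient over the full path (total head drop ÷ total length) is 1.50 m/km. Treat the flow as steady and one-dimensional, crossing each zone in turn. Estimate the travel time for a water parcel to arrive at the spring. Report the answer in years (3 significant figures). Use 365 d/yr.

For zones in series the flux q is common to all zones; the equivalent conductivity is the harmonic (thickness-weighted) mean, K_eq = L_total / Σ(L_j/K_j).
Σ(L/K) = 157/0.865 + 675/7.50 + 699/7.42 = 181.5 + 90.00 + 94.20 = 365.7 d
K_eq = L_total / Σ(L/K) = 1531 / 365.7 = 4.186 m/d
q = K_eq · i = 4.186 × 0.0015 = 0.006280 m/d (same in every zone)
Zone A: v = q/n = 0.006280/0.10 = 0.06280 m/d → t_A = 157/0.06280 = 2500 d
Zone B: v = q/n = 0.006280/0.29 = 0.02165 m/d → t_B = 675/0.02165 = 31170 d
Zone C: v = q/n = 0.006280/0.36 = 0.01744 m/d → t_C = 699/0.01744 = 40070 d
Total t = 2500 + 31170 + 40070 = 73750 d
   = 73750 / 365 = 202 yr

202 years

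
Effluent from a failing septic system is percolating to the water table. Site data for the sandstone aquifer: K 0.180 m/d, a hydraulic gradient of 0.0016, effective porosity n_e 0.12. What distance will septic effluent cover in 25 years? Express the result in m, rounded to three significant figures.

q = Ki = 0.180 × 0.0016 = 2.880e-4 m/d
Seepage velocity v = q / n = 2.880e-4 / 0.12 = 0.002400 m/d
T = 25 yr × 365 = 9125 d
L = v × T = 0.002400 × 9125 = 21.90 m

21.9 m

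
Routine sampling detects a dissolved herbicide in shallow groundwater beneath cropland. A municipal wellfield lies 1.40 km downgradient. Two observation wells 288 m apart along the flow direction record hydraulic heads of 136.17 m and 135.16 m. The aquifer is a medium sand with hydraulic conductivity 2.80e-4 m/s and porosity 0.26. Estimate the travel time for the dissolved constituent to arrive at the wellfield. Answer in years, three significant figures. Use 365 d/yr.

Hydraulic gradient i = (136.17 − 135.16) / 288 = 1.01 / 288 = 0.003507
K = 2.80e-4 m/s × 86400 s/d = 24.19 m/d
Specific discharge q = 24.19 × 0.003507 = 0.08484 m/d
Average linear velocity = 0.08484 / 0.26 = 0.3263 m/d
L = 1.40 km = 1400 m
t = L / v = 1400 / 0.3263 = 4290 d
   = 4290 / 365 = 11.8 yr

11.8 years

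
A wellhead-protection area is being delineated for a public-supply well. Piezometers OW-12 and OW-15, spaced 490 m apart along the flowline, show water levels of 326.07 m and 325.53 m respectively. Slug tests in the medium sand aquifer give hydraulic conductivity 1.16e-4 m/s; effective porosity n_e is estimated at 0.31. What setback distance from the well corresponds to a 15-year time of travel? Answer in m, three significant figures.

Hydraulic gradient i = (326.07 − 325.53) / 490 = 0.54 / 490 = 0.001102
K = 1.16e-4 m/s × 86400 s/d = 10.02 m/d
Darcy flux q = K·i = 10.02 × 0.001102 = 0.01105 m/d
v = Ki/n = 10.02·0.001102/0.31 = 0.03563 m/d
T = 15 yr × 365 = 5475 d
L = v × T = 0.03563 × 5475 = 195.1 m

195 m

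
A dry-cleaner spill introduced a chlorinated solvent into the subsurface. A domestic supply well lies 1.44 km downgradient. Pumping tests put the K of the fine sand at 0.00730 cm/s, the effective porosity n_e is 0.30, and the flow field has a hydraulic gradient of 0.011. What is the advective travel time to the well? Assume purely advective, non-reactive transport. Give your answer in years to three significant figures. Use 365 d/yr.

17.1 years

K = 0.00730 cm/s × 864 = 6.307 m/d
q = Ki = 6.307 × 0.011 = 0.06938 m/d
v = Ki/n = 6.307·0.011/0.30 = 0.2313 m/d
L = 1.44 km = 1440 m
t = L / v = 1440 / 0.2313 = 6227 d
   = 6227 / 365 = 17.1 yr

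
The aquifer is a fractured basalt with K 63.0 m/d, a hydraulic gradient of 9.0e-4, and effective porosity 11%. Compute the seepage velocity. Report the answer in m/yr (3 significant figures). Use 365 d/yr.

188 m/yr

Darcy flux q = K·i = 63.0 × 9.0e-4 = 0.05670 m/d
v = Ki/n = 63.0·9.0e-4/0.11 = 0.5155 m/d
   = 0.5155 × 365 = 188 m/yr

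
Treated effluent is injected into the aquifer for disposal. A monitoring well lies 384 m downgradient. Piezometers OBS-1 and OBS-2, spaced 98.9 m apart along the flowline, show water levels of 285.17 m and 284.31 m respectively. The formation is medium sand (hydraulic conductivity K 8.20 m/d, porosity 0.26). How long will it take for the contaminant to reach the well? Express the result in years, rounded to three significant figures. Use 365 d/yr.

Hydraulic gradient i = (285.17 − 284.31) / 98.9 = 0.86 / 98.9 = 0.008696
Specific discharge q = 8.20 × 0.008696 = 0.07130 m/d
v_s = q/n_e = 0.07130/0.26 = 0.2742 m/d
t = L / v = 384 / 0.2742 = 1400 d
   = 1400 / 365 = 3.84 yr

3.84 years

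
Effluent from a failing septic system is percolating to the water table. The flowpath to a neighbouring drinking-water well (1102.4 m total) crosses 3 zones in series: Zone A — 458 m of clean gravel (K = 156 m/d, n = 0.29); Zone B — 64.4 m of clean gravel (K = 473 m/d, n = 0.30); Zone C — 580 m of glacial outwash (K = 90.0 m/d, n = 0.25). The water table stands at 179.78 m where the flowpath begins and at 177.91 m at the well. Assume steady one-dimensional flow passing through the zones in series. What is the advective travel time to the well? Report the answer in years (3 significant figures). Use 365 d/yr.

Total head drop ΔH = 179.78 − 177.91 = 1.87 m
Continuity: the same q passes through each zone, so ΔH = q·Σ(L_j/K_j) — the zones act as resistances in series.
Σ(L/K) = 458/156 + 64.4/473 + 580/90.0 = 2.936 + 0.1362 + 6.444 = 9.516 d
q = ΔH / Σ(L/K) = 1.87 / 9.516 = 0.1965 m/d (same in every zone)
Zone A: v = q/n = 0.1965/0.29 = 0.6776 m/d → t_A = 458/0.6776 = 675.9 d
Zone B: v = q/n = 0.1965/0.30 = 0.6550 m/d → t_B = 64.4/0.6550 = 98.32 d
Zone C: v = q/n = 0.1965/0.25 = 0.7860 m/d → t_C = 580/0.7860 = 737.9 d
Total t = 675.9 + 98.32 + 737.9 = 1512 d
   = 1512 / 365 = 4.14 yr

4.14 years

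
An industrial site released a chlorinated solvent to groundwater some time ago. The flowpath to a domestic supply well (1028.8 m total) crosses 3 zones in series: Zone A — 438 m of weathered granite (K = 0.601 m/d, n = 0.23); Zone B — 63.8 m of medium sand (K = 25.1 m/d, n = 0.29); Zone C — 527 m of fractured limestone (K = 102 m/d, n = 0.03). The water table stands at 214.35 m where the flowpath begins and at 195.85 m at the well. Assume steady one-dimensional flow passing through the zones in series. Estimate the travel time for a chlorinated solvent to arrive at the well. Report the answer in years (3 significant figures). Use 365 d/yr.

Total head drop ΔH = 214.35 − 195.85 = 18.50 m
Steady 1-D flow in series ⇒ the Darcy flux q is identical in every zone and the zone head losses add (resistances L/K in series).
Σ(L/K) = 438/0.601 + 63.8/25.1 + 527/102 = 728.8 + 2.542 + 5.167 = 736.5 d
q = ΔH / Σ(L/K) = 18.50 / 736.5 = 0.02512 m/d (same in every zone)
Zone A: v = q/n = 0.02512/0.23 = 0.1092 m/d → t_A = 438/0.1092 = 4011 d
Zone B: v = q/n = 0.02512/0.29 = 0.08662 m/d → t_B = 63.8/0.08662 = 736.6 d
Zone C: v = q/n = 0.02512/0.03 = 0.8373 m/d → t_C = 527/0.8373 = 629.4 d
Total t = 4011 + 736.6 + 629.4 = 5376 d
   = 5376 / 365 = 14.7 yr

14.7 years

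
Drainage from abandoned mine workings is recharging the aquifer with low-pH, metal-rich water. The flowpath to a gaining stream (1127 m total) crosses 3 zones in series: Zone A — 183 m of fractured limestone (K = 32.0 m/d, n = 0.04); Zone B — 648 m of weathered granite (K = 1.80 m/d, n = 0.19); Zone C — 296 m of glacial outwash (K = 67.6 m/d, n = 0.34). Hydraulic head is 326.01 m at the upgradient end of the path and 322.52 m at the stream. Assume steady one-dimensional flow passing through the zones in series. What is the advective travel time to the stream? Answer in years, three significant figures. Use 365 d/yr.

67.1 years

Total head drop ΔH = 326.01 − 322.52 = 3.49 m
Steady 1-D flow in series ⇒ the Darcy flux q is identical in every zone and the zone head losses add (resistances L/K in series).
Σ(L/K) = 183/32.0 + 648/1.80 + 296/67.6 = 5.719 + 360.0 + 4.379 = 370.1 d
q = ΔH / Σ(L/K) = 3.49 / 370.1 = 0.009430 m/d (same in every zone)
Zone A: v = q/n = 0.009430/0.04 = 0.2357 m/d → t_A = 183/0.2357 = 776.3 d
Zone B: v = q/n = 0.009430/0.19 = 0.04963 m/d → t_B = 648/0.04963 = 13060 d
Zone C: v = q/n = 0.009430/0.34 = 0.02774 m/d → t_C = 296/0.02774 = 10670 d
Total t = 776.3 + 13060 + 10670 = 24500 d
   = 24500 / 365 = 67.1 yr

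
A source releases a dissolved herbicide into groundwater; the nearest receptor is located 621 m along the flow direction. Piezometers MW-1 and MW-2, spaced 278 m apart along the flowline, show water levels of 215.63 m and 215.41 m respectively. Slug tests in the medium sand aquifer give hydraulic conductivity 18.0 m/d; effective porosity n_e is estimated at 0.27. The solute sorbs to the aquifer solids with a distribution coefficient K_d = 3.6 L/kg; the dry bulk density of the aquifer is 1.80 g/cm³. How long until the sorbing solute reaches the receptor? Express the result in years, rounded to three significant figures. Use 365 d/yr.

Hydraulic gradient i = (215.63 − 215.41) / 278 = 0.22 / 278 = 7.914e-4
Specific discharge q = 18.0 × 7.914e-4 = 0.01424 m/d
v_s = q/n_e = 0.01424/0.27 = 0.05276 m/d
Retardation R = 1 + ρ_b·K_d/n = 1 + 1.80×3.6/0.27 = 25.00
Contaminant velocity v_c = v/R = 0.05276/25.00 = 0.002110 m/d
t = L/v_c = 621/0.002110 = 294300 d
   = 294300/365 = 806 yr

806 years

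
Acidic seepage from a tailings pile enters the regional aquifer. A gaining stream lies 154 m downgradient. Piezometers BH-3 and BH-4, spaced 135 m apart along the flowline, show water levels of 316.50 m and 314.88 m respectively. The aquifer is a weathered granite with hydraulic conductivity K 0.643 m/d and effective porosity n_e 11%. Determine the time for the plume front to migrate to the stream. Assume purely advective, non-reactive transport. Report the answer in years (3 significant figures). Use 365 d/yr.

6.01 years

Hydraulic gradient i = (316.50 − 314.88) / 135 = 1.62 / 135 = 0.01200
Darcy flux q = K·i = 0.643 × 0.01200 = 0.007716 m/d
v_s = q/n_e = 0.007716/0.11 = 0.07015 m/d
t = L / v = 154 / 0.07015 = 2195 d
   = 2195 / 365 = 6.01 yr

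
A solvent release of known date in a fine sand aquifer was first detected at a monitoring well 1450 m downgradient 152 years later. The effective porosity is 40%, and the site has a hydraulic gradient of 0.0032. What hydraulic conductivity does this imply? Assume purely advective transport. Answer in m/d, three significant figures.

t = 152 years = 55480 d
v = L / t = 1450 / 55480 = 0.02614 m/d
K = v · n / i = 0.02614 × 0.40 / 0.0032 = 3.27 m/d

3.27 m/d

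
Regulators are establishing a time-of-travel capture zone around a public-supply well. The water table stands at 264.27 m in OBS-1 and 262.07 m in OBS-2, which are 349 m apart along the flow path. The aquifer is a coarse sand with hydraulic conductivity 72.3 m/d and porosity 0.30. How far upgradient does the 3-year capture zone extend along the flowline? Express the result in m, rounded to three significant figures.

Hydraulic gradient i = (264.27 − 262.07) / 349 = 2.20 / 349 = 0.006304
Specific discharge q = 72.3 × 0.006304 = 0.4558 m/d
Seepage velocity v = q / n = 0.4558 / 0.30 = 1.519 m/d
T = 3 yr × 365 = 1095 d
L = v × T = 1.519 × 1095 = 1664 m

1660 m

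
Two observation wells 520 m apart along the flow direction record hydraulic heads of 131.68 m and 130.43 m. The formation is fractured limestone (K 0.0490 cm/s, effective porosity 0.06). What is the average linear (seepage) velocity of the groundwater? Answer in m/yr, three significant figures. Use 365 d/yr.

Hydraulic gradient i = (131.68 − 130.43) / 520 = 1.25 / 520 = 0.002404
K = 0.0490 cm/s × 864 = 42.34 m/d
q = Ki = 42.34 × 0.002404 = 0.1018 m/d
v_s = q/n_e = 0.1018/0.06 = 1.696 m/d
   = 1.696 × 365 = 619 m/yr

619 m/yr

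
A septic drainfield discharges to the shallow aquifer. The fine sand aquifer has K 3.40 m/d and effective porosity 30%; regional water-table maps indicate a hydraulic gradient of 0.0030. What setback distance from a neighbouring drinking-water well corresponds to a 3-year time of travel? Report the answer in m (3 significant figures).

37.2 m

q = Ki = 3.40 × 0.0030 = 0.01020 m/d
Seepage velocity v = q / n = 0.01020 / 0.30 = 0.03400 m/d
T = 3 yr × 365 = 1095 d
L = v × T = 0.03400 × 1095 = 37.23 m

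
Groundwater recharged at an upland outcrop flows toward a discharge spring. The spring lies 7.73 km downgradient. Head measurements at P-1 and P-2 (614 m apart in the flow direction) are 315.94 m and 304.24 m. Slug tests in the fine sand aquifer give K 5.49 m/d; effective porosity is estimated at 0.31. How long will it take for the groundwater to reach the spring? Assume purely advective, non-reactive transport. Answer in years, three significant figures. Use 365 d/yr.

Hydraulic gradient i = (315.94 − 304.24) / 614 = 11.70 / 614 = 0.01906
q = Ki = 5.49 × 0.01906 = 0.1046 m/d
Average linear velocity = 0.1046 / 0.31 = 0.3375 m/d
L = 7.73 km = 7730 m
t = L / v = 7730 / 0.3375 = 22910 d
   = 22910 / 365 = 62.8 yr

62.8 years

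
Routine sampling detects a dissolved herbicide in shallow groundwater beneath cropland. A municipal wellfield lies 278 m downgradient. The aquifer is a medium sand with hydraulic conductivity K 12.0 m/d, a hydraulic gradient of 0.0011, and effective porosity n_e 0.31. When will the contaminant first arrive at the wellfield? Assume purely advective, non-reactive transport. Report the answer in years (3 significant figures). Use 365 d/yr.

17.9 years

q = Ki = 12.0 × 0.0011 = 0.01320 m/d
v = Ki/n = 12.0·0.0011/0.31 = 0.04258 m/d
t = L / v = 278 / 0.04258 = 6529 d
   = 6529 / 365 = 17.9 yr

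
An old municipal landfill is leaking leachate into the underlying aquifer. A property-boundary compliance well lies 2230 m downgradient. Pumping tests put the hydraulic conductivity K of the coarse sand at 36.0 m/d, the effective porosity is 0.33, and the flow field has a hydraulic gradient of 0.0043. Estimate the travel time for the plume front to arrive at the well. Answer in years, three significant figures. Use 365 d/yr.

13.0 years

q = Ki = 36.0 × 0.0043 = 0.1548 m/d
v_s = q/n_e = 0.1548/0.33 = 0.4691 m/d
t = L / v = 2230 / 0.4691 = 4754 d
   = 4754 / 365 = 13.0 yr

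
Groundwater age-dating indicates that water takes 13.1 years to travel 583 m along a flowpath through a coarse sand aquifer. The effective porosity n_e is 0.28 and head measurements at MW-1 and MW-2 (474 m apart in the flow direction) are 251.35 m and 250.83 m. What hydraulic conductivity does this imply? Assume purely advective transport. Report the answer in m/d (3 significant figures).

Hydraulic gradient i = (251.35 − 250.83) / 474 = 0.52 / 474 = 0.001097
t = 13.1 years = 4782 d
v = L / t = 583 / 4782 = 0.1219 m/d
K = v · n / i = 0.1219 × 0.28 / 0.001097 = 31.1 m/d

31.1 m/d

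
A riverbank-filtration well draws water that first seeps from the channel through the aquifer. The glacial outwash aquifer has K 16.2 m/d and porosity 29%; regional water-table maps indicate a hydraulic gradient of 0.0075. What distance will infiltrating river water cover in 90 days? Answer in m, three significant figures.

37.7 m

q = Ki = 16.2 × 0.0075 = 0.1215 m/d
Average linear velocity = 0.1215 / 0.29 = 0.4190 m/d
L = v × T = 0.4190 × 90 = 37.71 m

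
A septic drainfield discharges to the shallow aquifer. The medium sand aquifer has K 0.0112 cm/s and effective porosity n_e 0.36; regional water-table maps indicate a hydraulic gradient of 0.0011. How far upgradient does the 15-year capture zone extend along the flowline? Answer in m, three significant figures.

K = 0.0112 cm/s × 864 = 9.677 m/d
Darcy flux q = K·i = 9.677 × 0.0011 = 0.01064 m/d
Average linear velocity = 0.01064 / 0.36 = 0.02957 m/d
T = 15 yr × 365 = 5475 d
L = v × T = 0.02957 × 5475 = 161.9 m

162 m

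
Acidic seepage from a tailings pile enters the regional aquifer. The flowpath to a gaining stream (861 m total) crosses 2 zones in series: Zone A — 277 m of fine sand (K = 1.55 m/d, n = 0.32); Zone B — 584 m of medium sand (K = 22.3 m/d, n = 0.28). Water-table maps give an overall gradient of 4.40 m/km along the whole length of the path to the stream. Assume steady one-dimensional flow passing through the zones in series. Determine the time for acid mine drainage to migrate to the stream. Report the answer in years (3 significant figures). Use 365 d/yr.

Continuity: the same q passes through each zone, so ΔH = q·Σ(L_j/K_j) — the zones act as resistances in series.
Σ(L/K) = 277/1.55 + 584/22.3 = 178.7 + 26.19 = 204.9 d
K_eq = L_total / Σ(L/K) = 861 / 204.9 = 4.202 m/d
q = K_eq · i = 4.202 × 0.0044 = 0.01849 m/d (same in every zone)
Zone A: v = q/n = 0.01849/0.32 = 0.05778 m/d → t_A = 277/0.05778 = 4794 d
Zone B: v = q/n = 0.01849/0.28 = 0.06603 m/d → t_B = 584/0.06603 = 8844 d
Total t = 4794 + 8844 = 13640 d
   = 13640 / 365 = 37.4 yr

37.4 years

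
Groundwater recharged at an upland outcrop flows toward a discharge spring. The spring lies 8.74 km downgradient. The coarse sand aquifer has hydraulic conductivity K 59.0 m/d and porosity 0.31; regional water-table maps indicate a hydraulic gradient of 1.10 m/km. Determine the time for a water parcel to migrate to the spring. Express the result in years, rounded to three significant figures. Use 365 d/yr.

114 years

q = Ki = 59.0 × 0.0011 = 0.06490 m/d
v = Ki/n = 59.0·0.0011/0.31 = 0.2094 m/d
L = 8.74 km = 8740 m
t = L / v = 8740 / 0.2094 = 41750 d
   = 41750 / 365 = 114 yr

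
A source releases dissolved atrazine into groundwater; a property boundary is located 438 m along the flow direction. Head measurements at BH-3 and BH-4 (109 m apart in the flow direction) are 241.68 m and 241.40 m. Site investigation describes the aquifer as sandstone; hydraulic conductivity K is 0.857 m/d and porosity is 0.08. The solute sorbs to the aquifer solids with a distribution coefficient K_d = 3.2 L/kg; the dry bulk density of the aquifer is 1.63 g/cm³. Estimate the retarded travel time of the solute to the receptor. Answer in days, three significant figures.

Hydraulic gradient i = (241.68 − 241.40) / 109 = 0.28 / 109 = 0.002569
Darcy flux q = K·i = 0.857 × 0.002569 = 0.002201 m/d
Seepage velocity v = q / n = 0.002201 / 0.08 = 0.02752 m/d
Retardation R = 1 + ρ_b·K_d/n = 1 + 1.63×3.2/0.08 = 66.20
Contaminant velocity v_c = v/R = 0.02752/66.20 = 4.157e-4 m/d
t = L/v_c = 438/4.157e-4 = 1.054e6 d

1.05e6 days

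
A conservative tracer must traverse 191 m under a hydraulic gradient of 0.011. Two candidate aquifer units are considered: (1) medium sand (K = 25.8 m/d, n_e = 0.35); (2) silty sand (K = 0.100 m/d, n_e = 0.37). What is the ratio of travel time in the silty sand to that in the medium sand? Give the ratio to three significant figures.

273

Unit 1 (medium sand): v = 25.8×0.011/0.35 = 0.8109 m/d, t = 191/0.8109 = 235.6 d
Unit 2 (silty sand): v = 0.100×0.011/0.37 = 0.002973 m/d, t = 191/0.002973 = 64250 d
t(silty sand) / t(medium sand) = 64250/235.6 = 273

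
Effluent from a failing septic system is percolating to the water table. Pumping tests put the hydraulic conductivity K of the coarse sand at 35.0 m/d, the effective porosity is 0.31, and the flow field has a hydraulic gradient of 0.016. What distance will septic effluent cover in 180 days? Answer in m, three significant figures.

Darcy flux q = K·i = 35.0 × 0.016 = 0.5600 m/d
Average linear velocity = 0.5600 / 0.31 = 1.806 m/d
L = v × T = 1.806 × 180 = 325.2 m

325 m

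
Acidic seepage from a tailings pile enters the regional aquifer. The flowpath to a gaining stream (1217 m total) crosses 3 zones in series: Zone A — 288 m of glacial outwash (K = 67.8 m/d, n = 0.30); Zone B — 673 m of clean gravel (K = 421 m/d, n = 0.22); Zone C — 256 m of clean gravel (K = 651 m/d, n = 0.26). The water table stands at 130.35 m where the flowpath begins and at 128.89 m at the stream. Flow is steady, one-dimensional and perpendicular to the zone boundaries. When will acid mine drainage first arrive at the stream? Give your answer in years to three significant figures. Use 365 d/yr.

3.52 years

Total head drop ΔH = 130.35 − 128.89 = 1.46 m
Continuity: the same q passes through each zone, so ΔH = q·Σ(L_j/K_j) — the zones act as resistances in series.
Σ(L/K) = 288/67.8 + 673/421 + 256/651 = 4.248 + 1.599 + 0.3932 = 6.240 d
q = ΔH / Σ(L/K) = 1.46 / 6.240 = 0.2340 m/d (same in every zone)
Zone A: v = q/n = 0.2340/0.30 = 0.7800 m/d → t_A = 288/0.7800 = 369.2 d
Zone B: v = q/n = 0.2340/0.22 = 1.064 m/d → t_B = 673/1.064 = 632.8 d
Zone C: v = q/n = 0.2340/0.26 = 0.9000 m/d → t_C = 256/0.9000 = 284.5 d
Total t = 369.2 + 632.8 + 284.5 = 1286 d
   = 1286 / 365 = 3.52 yr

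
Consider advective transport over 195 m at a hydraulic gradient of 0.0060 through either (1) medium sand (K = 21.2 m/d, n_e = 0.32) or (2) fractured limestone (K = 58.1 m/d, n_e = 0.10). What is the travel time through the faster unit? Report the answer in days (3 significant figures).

55.9 days

Unit 1 (medium sand): v = 21.2×0.0060/0.32 = 0.3975 m/d, t = 195/0.3975 = 490.6 d
Unit 2 (fractured limestone): v = 58.1×0.0060/0.10 = 3.486 m/d, t = 195/3.486 = 55.94 d
Faster unit: t = 55.9 d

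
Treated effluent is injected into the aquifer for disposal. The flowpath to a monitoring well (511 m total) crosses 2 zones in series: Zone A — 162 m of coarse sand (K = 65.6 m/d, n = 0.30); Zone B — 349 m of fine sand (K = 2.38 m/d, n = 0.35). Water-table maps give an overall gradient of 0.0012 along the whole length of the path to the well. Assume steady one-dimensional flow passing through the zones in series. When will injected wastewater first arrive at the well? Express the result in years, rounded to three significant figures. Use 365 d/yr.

For zones in series the flux q is common to all zones; the equivalent conductivity is the harmonic (thickness-weighted) mean, K_eq = L_total / Σ(L_j/K_j).
Σ(L/K) = 162/65.6 + 349/2.38 = 2.470 + 146.6 = 149.1 d
K_eq = L_total / Σ(L/K) = 511 / 149.1 = 3.427 m/d
q = K_eq · i = 3.427 × 0.0012 = 0.004112 m/d (same in every zone)
Zone A: v = q/n = 0.004112/0.30 = 0.01371 m/d → t_A = 162/0.01371 = 11820 d
Zone B: v = q/n = 0.004112/0.35 = 0.01175 m/d → t_B = 349/0.01175 = 29700 d
Total t = 11820 + 29700 = 41520 d
   = 41520 / 365 = 114 yr

114 years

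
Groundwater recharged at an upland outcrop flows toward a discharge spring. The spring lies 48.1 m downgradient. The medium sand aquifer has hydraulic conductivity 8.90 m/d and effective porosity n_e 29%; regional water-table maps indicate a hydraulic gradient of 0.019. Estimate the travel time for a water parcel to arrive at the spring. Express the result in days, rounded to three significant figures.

82.5 days

Darcy flux q = K·i = 8.90 × 0.019 = 0.1691 m/d
Seepage velocity v = q / n = 0.1691 / 0.29 = 0.5831 m/d
t = L / v = 48.1 / 0.5831 = 82.49 d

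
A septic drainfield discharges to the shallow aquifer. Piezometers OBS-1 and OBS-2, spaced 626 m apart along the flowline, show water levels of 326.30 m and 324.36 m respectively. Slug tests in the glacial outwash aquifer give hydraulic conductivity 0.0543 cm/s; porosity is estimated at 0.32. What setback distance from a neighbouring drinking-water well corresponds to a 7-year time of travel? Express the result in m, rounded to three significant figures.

1160 m

Hydraulic gradient i = (326.30 − 324.36) / 626 = 1.94 / 626 = 0.003099
K = 0.0543 cm/s × 864 = 46.92 m/d
Darcy flux q = K·i = 46.92 × 0.003099 = 0.1454 m/d
v_s = q/n_e = 0.1454/0.32 = 0.4544 m/d
T = 7 yr × 365 = 2555 d
L = v × T = 0.4544 × 2555 = 1161 m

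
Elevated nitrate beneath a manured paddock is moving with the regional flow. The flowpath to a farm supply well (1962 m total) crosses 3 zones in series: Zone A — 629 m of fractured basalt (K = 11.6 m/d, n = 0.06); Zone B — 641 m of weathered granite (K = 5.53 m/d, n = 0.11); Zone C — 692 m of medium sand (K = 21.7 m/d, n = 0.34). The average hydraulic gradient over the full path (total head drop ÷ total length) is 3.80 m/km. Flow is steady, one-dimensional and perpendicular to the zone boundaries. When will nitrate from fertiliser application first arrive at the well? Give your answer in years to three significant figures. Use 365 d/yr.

25.5 years

Steady 1-D flow in series ⇒ the Darcy flux q is identical in every zone and the zone head losses add (resistances L/K in series).
Σ(L/K) = 629/11.6 + 641/5.53 + 692/21.7 = 54.22 + 115.9 + 31.89 = 202.0 d
K_eq = L_total / Σ(L/K) = 1962 / 202.0 = 9.712 m/d
q = K_eq · i = 9.712 × 0.0038 = 0.03690 m/d (same in every zone)
Zone A: v = q/n = 0.03690/0.06 = 0.6151 m/d → t_A = 629/0.6151 = 1023 d
Zone B: v = q/n = 0.03690/0.11 = 0.3355 m/d → t_B = 641/0.3355 = 1911 d
Zone C: v = q/n = 0.03690/0.34 = 0.1085 m/d → t_C = 692/0.1085 = 6375 d
Total t = 1023 + 1911 + 6375 = 9309 d
   = 9309 / 365 = 25.5 yr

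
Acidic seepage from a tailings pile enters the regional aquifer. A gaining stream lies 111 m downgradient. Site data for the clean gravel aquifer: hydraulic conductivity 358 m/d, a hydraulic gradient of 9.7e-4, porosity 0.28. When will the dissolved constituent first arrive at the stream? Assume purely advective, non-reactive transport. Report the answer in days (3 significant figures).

q = Ki = 358 × 9.7e-4 = 0.3473 m/d
Seepage velocity v = q / n = 0.3473 / 0.28 = 1.240 m/d
t = L / v = 111 / 1.240 = 89.50 d

89.5 days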